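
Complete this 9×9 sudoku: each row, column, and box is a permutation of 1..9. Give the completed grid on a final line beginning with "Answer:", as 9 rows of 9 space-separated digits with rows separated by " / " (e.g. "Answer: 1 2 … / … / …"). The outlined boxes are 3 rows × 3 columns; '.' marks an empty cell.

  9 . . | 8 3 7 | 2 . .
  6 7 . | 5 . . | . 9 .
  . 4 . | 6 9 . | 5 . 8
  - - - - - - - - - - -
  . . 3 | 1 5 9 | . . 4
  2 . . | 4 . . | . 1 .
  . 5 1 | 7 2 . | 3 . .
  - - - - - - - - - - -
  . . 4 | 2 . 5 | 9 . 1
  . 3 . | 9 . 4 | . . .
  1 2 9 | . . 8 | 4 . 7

Step 1. [r8c1∈{5,7,8}] in col 1, 5 fits only at r8c1, so r8c1=5.
Step 2. [r6c6∈{6}] nothing but 6 survives at r6c6, so r6c6=6.
Step 3. [r6c8∈{8}] only 8 remains possible at r6c8, so r6c8=8.
Step 4. [r7c8∈{3,6}] row 7 places 3 nowhere but r7c8 ⇒ r7c8=3.
Step 5. [r3c6∈{1,2}] row 3 places 1 nowhere but r3c6, so r3c6=1.
Step 6. [r5c2∈{6,8,9}] r5c2 is the only open cell in col 2 admitting 9, so r5c2=9.
Step 7. [r4c8∈{2,6,7}] row 4 places 2 nowhere but r4c8, so r4c8=2.
Step 8. [r8c8∈{6}] nothing but 6 survives at r8c8. So r8c8=6.
Step 9. [r5c3∈{6,7,8}] in col 3, 6 fits only at r5c3 ⇒ r5c3=6.
Step 10. [r8c3∈{7,8}] r8c3 is the only open cell in col 3 admitting 7. So r8c3=7.
Step 11. [r4c1∈{7,8}] in col 1, 7 fits only at r4c1 ⇒ r4c1=7.
Step 12. [r7c2∈{6,8}] across col 2, 6 lands solely at r7c2 ⇒ r7c2=6.
Step 13. [r3c3∈{2}] nothing but 2 survives at r3c3. So r3c3=2.
Step 14. [r6c1∈{4}] r6c1 has the single candidate 4 ⇒ r6c1=4.
Step 15. [r3c8∈{7}] only 7 remains possible at r3c8. So r3c8=7.
Step 16. [r6c9∈{9}] nothing but 9 survives at r6c9 ⇒ r6c9=9.
Step 17. [r2c7∈{1}] r2c7 is down to just 1. So r2c7=1.
Step 18. [r9c5∈{6}] r9c5 is down to just 6, so r9c5=6.
Step 19. [r5c7∈{7}] r5c7 has the single candidate 7, so r5c7=7.
Step 20. [r8c5∈{1}] only 1 remains possible at r8c5, so r8c5=1.
Step 21. [r5c6∈{3}] r5c6 has the single candidate 3 ⇒ r5c6=3.
Step 22. [r9c8∈{5}] r9c8 is down to just 5 ⇒ r9c8=5.
Step 23. [r7c5∈{7}] r7c5 is down to just 7, so r7c5=7.
Step 24. [r4c2∈{8}] r4c2 has the single candidate 8 ⇒ r4c2=8.
Step 25. [r1c3∈{5}] r1c3 is down to just 5 ⇒ r1c3=5.
Step 26. [r9c4∈{3}] nothing but 3 survives at r9c4. So r9c4=3.
Step 27. [r2c6∈{2}] nothing but 2 survives at r2c6, so r2c6=2.
Step 28. [r2c5∈{4}] nothing but 4 survives at r2c5. So r2c5=4.
Step 29. [r7c1∈{8}] r7c1 has the single candidate 8. So r7c1=8.
Step 30. [r4c7∈{6}] r4c7 is down to just 6. So r4c7=6.
Step 31. [r8c9∈{2}] r8c9's peers cover all but 2. So r8c9=2.
Step 32. [r5c9∈{5}] r5c9 is down to just 5. So r5c9=5.
Step 33. [r5c5∈{8}] nothing but 8 survives at r5c5, so r5c5=8.
Step 34. [r2c9∈{3}] only 3 remains possible at r2c9, so r2c9=3.
Step 35. [r1c2∈{1}] only 1 remains possible at r1c2. So r1c2=1.
Step 36. [r2c3∈{8}] nothing but 8 survives at r2c3. So r2c3=8.
Step 37. [r1c8∈{4}] r1c8 is down to just 4. So r1c8=4.
Step 38. [r1c9∈{6}] r1c9 is down to just 6 ⇒ r1c9=6.
Step 39. [r8c7∈{8}] r8c7 has the single candidate 8 ⇒ r8c7=8.
Step 40. [r3c1∈{3}] only 3 remains possible at r3c1, so r3c1=3.

Answer: 9 1 5 8 3 7 2 4 6 / 6 7 8 5 4 2 1 9 3 / 3 4 2 6 9 1 5 7 8 / 7 8 3 1 5 9 6 2 4 / 2 9 6 4 8 3 7 1 5 / 4 5 1 7 2 6 3 8 9 / 8 6 4 2 7 5 9 3 1 / 5 3 7 9 1 4 8 6 2 / 1 2 9 3 6 8 4 5 7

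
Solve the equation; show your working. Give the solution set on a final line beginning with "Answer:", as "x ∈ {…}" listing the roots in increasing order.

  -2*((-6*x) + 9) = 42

Step 1. [-2*((-6*x) + 9) = 42] leading coefficient -2: divide by -2. So div: (-6*x) + 9 = -21.
Step 2. [(-6*x) + 9 = -21] +9 is outermost — subtract 9 both sides ⇒ sub: -6*x = -30.
Step 3. [-6*x = -30] leading coefficient -6: divide by -6, so div: x = 5.

Answer: x ∈ {5}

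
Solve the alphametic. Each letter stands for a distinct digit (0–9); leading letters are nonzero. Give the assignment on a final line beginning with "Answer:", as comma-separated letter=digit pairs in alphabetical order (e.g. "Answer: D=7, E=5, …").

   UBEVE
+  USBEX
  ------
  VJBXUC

Step 1. [V] V is the leading digit of a 6-digit sum of two 5-digit numbers; the final carry is exactly 1. So V=1.
Step 2. [col 1: E + X ≡ C (mod 10)] C=3 is one option consistent with column 1 (E + X ≡ C (mod 10), carry-in 0) — take it. So C=3.
Step 3. [col 1: E + X ≡ C (mod 10)] several values work for E in column 1 (E + X ≡ C (mod 10), carry-in 0); try E=4 ⇒ E=4.
Step 4. [col 1: E + X ≡ C (mod 10)] column 1 reads E+X+carry(0)=C with E=4, C=3; with digits 1,3,4 already taken and all letters distinct, the only value for X is 9. So X=9.
Step 5. [col 2: V + E ≡ U (mod 10)] column 2: given V=1, E=4, carry-in 1, and digits 1,3,4,9 already taken and all letters distinct, V+E≡U (mod 10) forces U=6, so U=6.
Step 6. [col 3: E + B ≡ X (mod 10)] from column 3 (E=4, X=9, carry-in 0, digits 1,3,4,6,9 already taken and all letters distinct): B must equal 5, so B=5.
Step 7. [col 4: B + S ≡ B (mod 10)] from column 4 (B=5, carry-in 0, digits 1,3,4,5,6,9 already taken and all letters distinct): S must equal 0. So S=0.
Step 8. [col 5: U + U ≡ J (mod 10)] column 5 reads U+U+carry(0)=J with U=6; with digits 0,1,3,4,5,6,9 already taken and all letters distinct, the only value for J is 2 ⇒ J=2.

Answer: B=5, C=3, E=4, J=2, S=0, U=6, V=1, X=9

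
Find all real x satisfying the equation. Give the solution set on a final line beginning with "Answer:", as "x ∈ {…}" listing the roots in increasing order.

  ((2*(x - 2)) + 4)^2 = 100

Step 1. [((2*(x - 2)) + 4)^2 = 100] 100 ≥ 0, LHS is (·)² — take ±√. So sqrt: (2*(x - 2)) + 4 = 10 or -10.
Step 2. [(2*(x - 2)) + 4 = 10 or -10] 4 comes off first (subtract 4). So sub: 2*(x - 2) = 6 or -14.
Step 3. [2*(x - 2) = 6 or -14] LHS = 2·(…); ÷2 both sides. So div: x - 2 = 3 or -7.
Step 4. [x - 2 = 3 or -7] 2 comes off first (add 2), so sub: x = 5 or -5.

Answer: x ∈ {-5, 5}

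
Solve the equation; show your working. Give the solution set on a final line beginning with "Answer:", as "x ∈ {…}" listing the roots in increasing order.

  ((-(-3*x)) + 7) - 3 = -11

Step 1. [((-(-3*x)) + 7) - 3 = -11] 3 comes off first (add 3), so sub: (-(-3*x)) + 7 = -8.
Step 2. [(-(-3*x)) + 7 = -8] 7 comes off first (subtract 7), so sub: -(-3*x) = -15.
Step 3. [-(-3*x) = -15] LHS negated; negate both sides, so neg: -3*x = 15.
Step 4. [-3*x = 15] divide by the outer -3. So div: x = -5.

Answer: x ∈ {-5}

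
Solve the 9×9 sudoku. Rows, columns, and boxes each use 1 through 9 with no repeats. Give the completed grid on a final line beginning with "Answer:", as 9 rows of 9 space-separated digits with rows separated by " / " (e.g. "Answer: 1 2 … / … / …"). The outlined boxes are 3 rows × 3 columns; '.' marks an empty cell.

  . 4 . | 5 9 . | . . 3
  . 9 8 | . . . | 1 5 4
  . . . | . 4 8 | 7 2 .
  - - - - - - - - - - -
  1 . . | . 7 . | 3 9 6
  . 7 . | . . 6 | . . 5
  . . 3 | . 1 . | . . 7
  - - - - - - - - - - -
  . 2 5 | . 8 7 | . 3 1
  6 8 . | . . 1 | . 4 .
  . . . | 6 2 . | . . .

Step 1. [r6c8∈{8}] only 8 remains possible at r6c8, so r6c8=8.
Step 2. [r1c3∈{1,2,6,7}] in row 1, 1 fits only at r1c3. So r1c3=1.
Step 3. [r1c6∈{2}] nothing but 2 survives at r1c6, so r1c6=2.
Step 4. [r2c6∈{3}] nothing but 3 survives at r2c6, so r2c6=3.
Step 5. [r5c1∈{2,4,8,9}] col 1 places 8 nowhere but r5c1 ⇒ r5c1=8.
Step 6. [r4c2∈{5}] r4c2 has the single candidate 5. So r4c2=5.
Step 7. [r4c6∈{4}] nothing but 4 survives at r4c6, so r4c6=4.
Step 8. [r4c3∈{2}] nothing but 2 survives at r4c3. So r4c3=2.
Step 9. [r8c5∈{3,5}] 5 has one home in col 5: r8c5. So r8c5=5.
Step 10. [r9c6∈{9}] nothing but 9 survives at r9c6, so r9c6=9.
Step 11. [r8c3∈{7,9}] in row 8, 7 fits only at r8c3, so r8c3=7.
Step 12. [r5c3∈{4,9}] col 3 places 9 nowhere but r5c3 ⇒ r5c3=9.
Step 13. [r6c1∈{4}] only 4 remains possible at r6c1. So r6c1=4.
Step 14. [r6c7∈{2}] only 2 remains possible at r6c7. So r6c7=2.
Step 15. [r1c7∈{6,8}] 8 has one home in row 1: r1c7 ⇒ r1c7=8.
Step 16. [r8c7∈{9}] r8c7 has the single candidate 9, so r8c7=9.
Step 17. [r9c1∈{3}] nothing but 3 survives at r9c1, so r9c1=3.
Step 18. [r6c2∈{6}] only 6 remains possible at r6c2 ⇒ r6c2=6.
Step 19. [r8c4∈{3}] nothing but 3 survives at r8c4, so r8c4=3.
Step 20. [r2c4∈{7}] only 7 remains possible at r2c4. So r2c4=7.
Step 21. [r5c8∈{1}] nothing but 1 survives at r5c8, so r5c8=1.
Step 22. [r4c4∈{8}] r4c4 has the single candidate 8, so r4c4=8.
Step 23. [r3c2∈{3}] only 3 remains possible at r3c2. So r3c2=3.
Step 24. [r9c9∈{8}] nothing but 8 survives at r9c9. So r9c9=8.
Step 25. [r9c3∈{4}] r9c3's peers cover all but 4, so r9c3=4.
Step 26. [r2c1∈{2}] only 2 remains possible at r2c1. So r2c1=2.
Step 27. [r5c4∈{2}] r5c4 has the single candidate 2, so r5c4=2.
Step 28. [r9c7∈{5}] r9c7 is down to just 5, so r9c7=5.
Step 29. [r3c1∈{5}] only 5 remains possible at r3c1, so r3c1=5.
Step 30. [r5c5∈{3}] only 3 remains possible at r5c5. So r5c5=3.
Step 31. [r2c5∈{6}] r2c5 is down to just 6. So r2c5=6.
Step 32. [r3c9∈{9}] nothing but 9 survives at r3c9. So r3c9=9.
Step 33. [r7c7∈{6}] r7c7 has the single candidate 6, so r7c7=6.
Step 34. [r1c1∈{7}] r1c1 is down to just 7. So r1c1=7.
Step 35. [r7c4∈{4}] nothing but 4 survives at r7c4. So r7c4=4.
Step 36. [r1c8∈{6}] r1c8's peers cover all but 6, so r1c8=6.
Step 37. [r7c1∈{9}] r7c1 is down to just 9, so r7c1=9.
Step 38. [r9c8∈{7}] r9c8 is down to just 7. So r9c8=7.
Step 39. [r3c3∈{6}] nothing but 6 survives at r3c3, so r3c3=6.
Step 40. [r5c7∈{4}] r5c7's peers cover all but 4. So r5c7=4.
Step 41. [r8c9∈{2}] nothing but 2 survives at r8c9, so r8c9=2.
Step 42. [r9c2∈{1}] nothing but 1 survives at r9c2, so r9c2=1.
Step 43. [r6c4∈{9}] only 9 remains possible at r6c4 ⇒ r6c4=9.
Step 44. [r3c4∈{1}] nothing but 1 survives at r3c4, so r3c4=1.
Step 45. [r6c6∈{5}] r6c6 is down to just 5 ⇒ r6c6=5.

Answer: 7 4 1 5 9 2 8 6 3 / 2 9 8 7 6 3 1 5 4 / 5 3 6 1 4 8 7 2 9 / 1 5 2 8 7 4 3 9 6 / 8 7 9 2 3 6 4 1 5 / 4 6 3 9 1 5 2 8 7 / 9 2 5 4 8 7 6 3 1 / 6 8 7 3 5 1 9 4 2 / 3 1 4 6 2 9 5 7 8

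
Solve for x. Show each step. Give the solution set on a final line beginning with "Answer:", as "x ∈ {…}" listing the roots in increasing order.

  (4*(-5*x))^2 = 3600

Step 1. [(4*(-5*x))^2 = 3600] 3600 ≥ 0, LHS is (·)² — take ±√ ⇒ sqrt: 4*(-5*x) = 60 or -60.
Step 2. [4*(-5*x) = 60 or -60] leading coefficient 4: divide by 4, so div: -5*x = 15 or -15.
Step 3. [-5*x = 15 or -15] -5 out front; divide by -5. So div: x = -3 or 3.

Answer: x ∈ {-3, 3}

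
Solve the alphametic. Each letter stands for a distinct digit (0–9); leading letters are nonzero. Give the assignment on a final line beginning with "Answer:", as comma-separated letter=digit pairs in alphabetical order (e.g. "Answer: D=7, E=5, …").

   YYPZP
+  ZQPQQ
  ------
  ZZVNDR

Step 1. [Z] Z is the leading digit of a 6-digit sum of two 5-digit numbers; the final carry is exactly 1 ⇒ Z=1.
Step 2. [col 1: P + Q ≡ R (mod 10)] R=8 is one option consistent with column 1 (P + Q ≡ R (mod 10), carry-in 0) — take it ⇒ R=8.
Step 3. [col 1: P + Q ≡ R (mod 10)] column 1 (P + Q ≡ R (mod 10), carry-in 0) doesn't pin Q yet; pick Q=6 and continue, so Q=6.
Step 4. [col 1: P + Q ≡ R (mod 10)] column 1 reads P+Q+carry(0)=R with Q=6, R=8; with digits 1,6,8 already taken and all letters distinct, the only value for P is 2, so P=2.
Step 5. [col 2: Z + Q ≡ D (mod 10)] in column 2 we have Z+Q≡D with carry-in 0; given Z=1, Q=6 and digits 1,2,6,8 already taken and all letters distinct, that pins D to 7. So D=7.
Step 6. [col 3: P + P ≡ N (mod 10)] in column 3 we have P+P≡N with carry-in 0; given P=2 and digits 1,2,6,7,8 already taken and all letters distinct, that pins N to 4, so N=4.
Step 7. [col 4: Y + Q ≡ V (mod 10)] column 4 (Y + Q ≡ V (mod 10), carry-in 0) doesn't pin Y yet; pick Y=9 and continue. So Y=9.
Step 8. [col 4: Y + Q ≡ V (mod 10)] column 4 reads Y+Q+carry(0)=V with Y=9, Q=6; with digits 1,2,4,6,7,8,9 already taken and all letters distinct, the only value for V is 5, so V=5.

Answer: D=7, N=4, P=2, Q=6, R=8, V=5, Y=9, Z=1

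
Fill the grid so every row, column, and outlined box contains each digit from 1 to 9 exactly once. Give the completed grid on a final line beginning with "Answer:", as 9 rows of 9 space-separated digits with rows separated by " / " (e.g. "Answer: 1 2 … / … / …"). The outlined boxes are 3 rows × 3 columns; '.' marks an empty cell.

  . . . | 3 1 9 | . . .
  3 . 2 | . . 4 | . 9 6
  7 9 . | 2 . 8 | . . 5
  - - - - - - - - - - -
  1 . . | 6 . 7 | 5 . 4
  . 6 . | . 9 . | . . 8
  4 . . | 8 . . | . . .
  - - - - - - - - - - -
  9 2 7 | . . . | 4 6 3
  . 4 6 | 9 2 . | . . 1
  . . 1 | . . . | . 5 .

Step 1. [r4c8∈{2,3}] across row 4, 2 lands solely at r4c8, so r4c8=2.
Step 2. [r4c5∈{3}] r4c5 has the single candidate 3. So r4c5=3.
Step 3. [r6c5∈{5}] r6c5 has the single candidate 5. So r6c5=5.
Step 4. [r9c1∈{8}] r9c1 is down to just 8, so r9c1=8.
Step 5. [r6c2∈{3,7}] 7 has one home in col 2: r6c2, so r6c2=7.
Step 6. [r2c4∈{5,7}] across box 2, 5 lands solely at r2c4, so r2c4=5.
Step 7. [r9c4∈{4,7}] r9c4 is the only open cell in col 4 admitting 7. So r9c4=7.
Step 8. [r1c9∈{2,7}] col 9 places 7 nowhere but r1c9. So r1c9=7.
Step 9. [r4c2∈{8}] r4c2 has the single candidate 8, so r4c2=8.
Step 10. [r2c7∈{1,8}] r2c7 is the only open cell in row 2 admitting 8 ⇒ r2c7=8.
Step 11. [r6c7∈{1,3,6,9}] r6c7 is the only open cell in row 6 admitting 6, so r6c7=6.
Step 12. [r8c1∈{5}] nothing but 5 survives at r8c1, so r8c1=5.
Step 13. [r5c3∈{3,5}] 5 has one home in row 5: r5c3, so r5c3=5.
Step 14. [r1c8∈{4}] r1c8's peers cover all but 4. So r1c8=4.
Step 15. [r9c7∈{2,9}] in col 7, 9 fits only at r9c7, so r9c7=9.
Step 16. [r9c6∈{3,6}] r9c6 is the only open cell in col 6 admitting 6, so r9c6=6.
Step 17. [r6c6∈{1,2}] 2 has one home in row 6: r6c6 ⇒ r6c6=2.
Step 18. [r5c6∈{1}] only 1 remains possible at r5c6. So r5c6=1.
Step 19. [r6c3∈{3,9}] col 3 places 3 nowhere but r6c3, so r6c3=3.
Step 20. [r8c7∈{7}] nothing but 7 survives at r8c7, so r8c7=7.
Step 21. [r5c7∈{3}] nothing but 3 survives at r5c7. So r5c7=3.
Step 22. [r3c8∈{1,3}] r3c8 is the only open cell in row 3 admitting 3 ⇒ r3c8=3.
Step 23. [r3c7∈{1}] nothing but 1 survives at r3c7, so r3c7=1.
Step 24. [r9c2∈{3}] nothing but 3 survives at r9c2 ⇒ r9c2=3.
Step 25. [r5c1∈{2}] nothing but 2 survives at r5c1, so r5c1=2.
Step 26. [r1c7∈{2}] r1c7 has the single candidate 2. So r1c7=2.
Step 27. [r1c2∈{5}] only 5 remains possible at r1c2, so r1c2=5.
Step 28. [r7c5∈{8}] r7c5 has the single candidate 8, so r7c5=8.
Step 29. [r8c6∈{3}] r8c6's peers cover all but 3, so r8c6=3.
Step 30. [r9c9∈{2}] only 2 remains possible at r9c9, so r9c9=2.
Step 31. [r8c8∈{8}] nothing but 8 survives at r8c8, so r8c8=8.
Step 32. [r7c4∈{1}] nothing but 1 survives at r7c4, so r7c4=1.
Step 33. [r2c5∈{7}] r2c5's peers cover all but 7 ⇒ r2c5=7.
Step 34. [r7c6∈{5}] r7c6's peers cover all but 5. So r7c6=5.
Step 35. [r5c8∈{7}] only 7 remains possible at r5c8 ⇒ r5c8=7.
Step 36. [r2c2∈{1}] r2c2 has the single candidate 1 ⇒ r2c2=1.
Step 37. [r1c3∈{8}] r1c3's peers cover all but 8 ⇒ r1c3=8.
Step 38. [r4c3∈{9}] r4c3 has the single candidate 9. So r4c3=9.
Step 39. [r1c1∈{6}] only 6 remains possible at r1c1, so r1c1=6.
Step 40. [r3c3∈{4}] r3c3 has the single candidate 4 ⇒ r3c3=4.
Step 41. [r6c9∈{9}] nothing but 9 survives at r6c9, so r6c9=9.
Step 42. [r3c5∈{6}] only 6 remains possible at r3c5. So r3c5=6.
Step 43. [r9c5∈{4}] nothing but 4 survives at r9c5 ⇒ r9c5=4.
Step 44. [r6c8∈{1}] nothing but 1 survives at r6c8. So r6c8=1.
Step 45. [r5c4∈{4}] r5c4 has the single candidate 4, so r5c4=4.

Answer: 6 5 8 3 1 9 2 4 7 / 3 1 2 5 7 4 8 9 6 / 7 9 4 2 6 8 1 3 5 / 1 8 9 6 3 7 5 2 4 / 2 6 5 4 9 1 3 7 8 / 4 7 3 8 5 2 6 1 9 / 9 2 7 1 8 5 4 6 3 / 5 4 6 9 2 3 7 8 1 / 8 3 1 7 4 6 9 5 2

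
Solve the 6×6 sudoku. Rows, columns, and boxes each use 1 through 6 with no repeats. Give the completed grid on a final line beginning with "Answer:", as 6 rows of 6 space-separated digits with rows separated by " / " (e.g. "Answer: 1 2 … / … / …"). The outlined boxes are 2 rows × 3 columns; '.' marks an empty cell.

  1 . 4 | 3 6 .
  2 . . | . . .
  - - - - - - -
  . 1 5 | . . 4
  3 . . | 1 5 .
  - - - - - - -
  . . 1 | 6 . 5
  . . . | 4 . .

Step 1. [r6c6∈{1,2,3}] across col 6, 3 lands solely at r6c6 ⇒ r6c6=3.
Step 2. [r4c6∈{2,6}] across col 6, 6 lands solely at r4c6. So r4c6=6.
Step 3. [r5c2∈{2,3,4}] across row 5, 3 lands solely at r5c2, so r5c2=3.
Step 4. [r4c3∈{2}] only 2 remains possible at r4c3, so r4c3=2.
Step 5. [r6c3∈{6}] nothing but 6 survives at r6c3 ⇒ r6c3=6.
Step 6. [r5c5∈{2}] only 2 remains possible at r5c5, so r5c5=2.
Step 7. [r1c2∈{5}] only 5 remains possible at r1c2. So r1c2=5.
Step 8. [r6c5∈{1}] r6c5 has the single candidate 1. So r6c5=1.
Step 9. [r2c6∈{1}] only 1 remains possible at r2c6. So r2c6=1.
Step 10. [r6c2∈{2}] only 2 remains possible at r6c2, so r6c2=2.
Step 11. [r6c1∈{5}] nothing but 5 survives at r6c1. So r6c1=5.
Step 12. [r3c5∈{3}] r3c5's peers cover all but 3 ⇒ r3c5=3.
Step 13. [r2c2∈{6}] r2c2 has the single candidate 6. So r2c2=6.
Step 14. [r5c1∈{4}] r5c1 is down to just 4 ⇒ r5c1=4.
Step 15. [r2c5∈{4}] r2c5's peers cover all but 4. So r2c5=4.
Step 16. [r4c2∈{4}] r4c2's peers cover all but 4, so r4c2=4.
Step 17. [r2c3∈{3}] only 3 remains possible at r2c3, so r2c3=3.
Step 18. [r3c4∈{2}] r3c4 has the single candidate 2 ⇒ r3c4=2.
Step 19. [r3c1∈{6}] r3c1's peers cover all but 6, so r3c1=6.
Step 20. [r2c4∈{5}] only 5 remains possible at r2c4. So r2c4=5.
Step 21. [r1c6∈{2}] nothing but 2 survives at r1c6. So r1c6=2.

Answer: 1 5 4 3 6 2 / 2 6 3 5 4 1 / 6 1 5 2 3 4 / 3 4 2 1 5 6 / 4 3 1 6 2 5 / 5 2 6 4 1 3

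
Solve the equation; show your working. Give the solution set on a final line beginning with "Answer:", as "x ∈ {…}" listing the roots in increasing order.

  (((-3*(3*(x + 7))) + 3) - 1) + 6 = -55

Step 1. [(((-3*(3*(x + 7))) + 3) - 1) + 6 = -55] 6 comes off first (subtract 6), so sub: ((-3*(3*(x + 7))) + 3) - 1 = -61.
Step 2. [((-3*(3*(x + 7))) + 3) - 1 = -61] peel the -1: add 1 from each side ⇒ sub: (-3*(3*(x + 7))) + 3 = -60.
Step 3. [(-3*(3*(x + 7))) + 3 = -60] 3 comes off first (subtract 3). So sub: -3*(3*(x + 7)) = -63.
Step 4. [-3*(3*(x + 7)) = -63] divide by the outer -3 ⇒ div: 3*(x + 7) = 21.
Step 5. [3*(x + 7) = 21] leading coefficient 3: divide by 3. So div: x + 7 = 7.
Step 6. [x + 7 = 7] the outer +7 inverts by subtracting 7, so sub: x = 0.

Answer: x ∈ {0}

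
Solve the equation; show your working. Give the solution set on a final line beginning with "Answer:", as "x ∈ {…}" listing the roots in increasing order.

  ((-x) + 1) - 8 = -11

Step 1. [((-x) + 1) - 8 = -11] the outer -8 inverts by adding 8 ⇒ sub: (-x) + 1 = -3.
Step 2. [(-x) + 1 = -3] 1 comes off first (subtract 1), so sub: -x = -4.
Step 3. [-x = -4] flip signs both sides. So neg: x = 4.

Answer: x ∈ {4}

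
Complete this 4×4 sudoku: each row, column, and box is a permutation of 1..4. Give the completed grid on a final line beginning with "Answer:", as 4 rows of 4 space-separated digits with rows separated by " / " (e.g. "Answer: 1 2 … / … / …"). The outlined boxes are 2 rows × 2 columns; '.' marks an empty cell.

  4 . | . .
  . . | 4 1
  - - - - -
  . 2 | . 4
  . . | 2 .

Step 1. [r4c4∈{3}] nothing but 3 survives at r4c4 ⇒ r4c4=3.
Step 2. [r2c2∈{3}] nothing but 3 survives at r2c2 ⇒ r2c2=3.
Step 3. [r4c1∈{1}] r4c1's peers cover all but 1, so r4c1=1.
Step 4. [r4c2∈{4}] r4c2 has the single candidate 4 ⇒ r4c2=4.
Step 5. [r3c3∈{1}] nothing but 1 survives at r3c3 ⇒ r3c3=1.
Step 6. [r1c3∈{3}] nothing but 3 survives at r1c3. So r1c3=3.
Step 7. [r1c2∈{1}] r1c2's peers cover all but 1, so r1c2=1.
Step 8. [r1c4∈{2}] r1c4's peers cover all but 2, so r1c4=2.
Step 9. [r2c1∈{2}] only 2 remains possible at r2c1. So r2c1=2.
Step 10. [r3c1∈{3}] r3c1 is down to just 3 ⇒ r3c1=3.

Answer: 4 1 3 2 / 2 3 4 1 / 3 2 1 4 / 1 4 2 3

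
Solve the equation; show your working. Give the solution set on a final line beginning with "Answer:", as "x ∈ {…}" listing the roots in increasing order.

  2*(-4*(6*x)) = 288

Step 1. [2*(-4*(6*x)) = 288] 2 out front; divide by 2, so div: -4*(6*x) = 144.
Step 2. [-4*(6*x) = 144] LHS = -4·(…); ÷-4 both sides ⇒ div: 6*x = -36.
Step 3. [6*x = -36] leading coefficient 6: divide by 6. So div: x = -6.

Answer: x ∈ {-6}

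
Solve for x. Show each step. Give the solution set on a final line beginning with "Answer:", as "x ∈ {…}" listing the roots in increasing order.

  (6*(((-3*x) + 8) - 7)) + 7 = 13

Step 1. [(6*(((-3*x) + 8) - 7)) + 7 = 13] peel the +7: subtract 7 from each side. So sub: 6*(((-3*x) + 8) - 7) = 6.
Step 2. [6*(((-3*x) + 8) - 7) = 6] LHS = 6·(…); ÷6 both sides, so div: ((-3*x) + 8) - 7 = 1.
Step 3. [((-3*x) + 8) - 7 = 1] peel the -7: add 7 from each side ⇒ sub: (-3*x) + 8 = 8.
Step 4. [(-3*x) + 8 = 8] +8 is outermost — subtract 8 both sides, so sub: -3*x = 0.
Step 5. [-3*x = 0] divide by the outer -3. So div: x = 0.

Answer: x ∈ {0}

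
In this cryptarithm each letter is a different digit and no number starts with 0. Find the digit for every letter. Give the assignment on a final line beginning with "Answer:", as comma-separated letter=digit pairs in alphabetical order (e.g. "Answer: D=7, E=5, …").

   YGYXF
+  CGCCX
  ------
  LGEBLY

Step 1. [col 1: F + X ≡ Y (mod 10)] column 1 (F + X ≡ Y (mod 10), carry-in 0) doesn't pin Y yet; pick Y=8 and continue. So Y=8.
Step 2. [L] the sum has 6 digits but both addends have 5; that extra leading digit L is the final carry, namely 1 ⇒ L=1.
Step 3. [col 1: F + X ≡ Y (mod 10)] no forcing yet in column 1 (carry-in 0); F=2 is free and consistent — try it ⇒ F=2.
Step 4. [col 1: F + X ≡ Y (mod 10)] from column 1 (F=2, Y=8, carry-in 0, digits 1,2,8 already taken and all letters distinct): X must equal 6 ⇒ X=6.
Step 5. [col 2: X + C ≡ L (mod 10)] in column 2 we have X+C≡L with carry-in 0; given X=6, L=1 and digits 1,2,6,8 already taken and all letters distinct, that pins C to 5, so C=5.
Step 6. [col 3: Y + C ≡ B (mod 10)] in column 3 we have Y+C≡B with carry-in 1; given Y=8, C=5 and digits 1,2,5,6,8 already taken and all letters distinct, that pins B to 4, so B=4.
Step 7. [col 4: G + G ≡ E (mod 10)] from column 4 (nothing yet, carry-in 1, digits 1,2,4,5,6,8 already taken and all letters distinct): G must equal 3. So G=3.
Step 8. [col 4: G + G ≡ E (mod 10)] in column 4 we have G+G≡E with carry-in 1; given G=3 and digits 1,2,3,4,5,6,8 already taken and all letters distinct, that pins E to 7, so E=7.

Answer: B=4, C=5, E=7, F=2, G=3, L=1, X=6, Y=8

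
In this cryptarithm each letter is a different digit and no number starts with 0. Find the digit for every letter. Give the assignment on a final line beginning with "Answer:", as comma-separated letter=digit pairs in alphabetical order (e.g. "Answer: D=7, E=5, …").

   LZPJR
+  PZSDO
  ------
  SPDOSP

Step 1. [col 1: R + O ≡ P (mod 10)] several values work for P in column 1 (R + O ≡ P (mod 10), carry-in 0); try P=3. So P=3.
Step 2. [col 1: R + O ≡ P (mod 10)] O=5 is one option consistent with column 1 (R + O ≡ P (mod 10), carry-in 0) — take it, so O=5.
Step 3. [col 1: R + O ≡ P (mod 10)] column 1 reads R+O+carry(0)=P with O=5, P=3; with digits 3,5 already taken and all letters distinct, the only value for R is 8. So R=8.
Step 4. [col 2: J + D ≡ S (mod 10)] several values work for D in column 2 (J + D ≡ S (mod 10), carry-in 1); try D=4, so D=4.
Step 5. [col 2: J + D ≡ S (mod 10)] column 2 (J + D ≡ S (mod 10), carry-in 1) doesn't pin S yet; pick S=1 and continue, so S=1.
Step 6. [col 2: J + D ≡ S (mod 10)] column 2: given D=4, S=1, carry-in 1, and digits 1,3,4,5,8 already taken and all letters distinct, J+D≡S (mod 10) forces J=6 ⇒ J=6.
Step 7. [col 4: Z + Z ≡ D (mod 10)] column 4 (Z + Z ≡ D (mod 10), carry-in 0) doesn't pin Z yet; pick Z=7 and continue ⇒ Z=7.
Step 8. [col 5: L + P ≡ P (mod 10)] in column 5 we have L+P≡P with carry-in 1; given P=3 and digits 1,3,4,5,6,7,8 already taken and all letters distinct, that pins L to 9 ⇒ L=9.

Answer: D=4, J=6, L=9, O=5, P=3, R=8, S=1, Z=7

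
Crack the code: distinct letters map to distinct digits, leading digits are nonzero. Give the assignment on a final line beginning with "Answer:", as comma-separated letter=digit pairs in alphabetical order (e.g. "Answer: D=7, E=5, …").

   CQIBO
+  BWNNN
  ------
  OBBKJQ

Step 1. [col 1: O + N ≡ Q (mod 10)] column 1 (O + N ≡ Q (mod 10), carry-in 0) doesn't pin N yet; pick N=4 and continue. So N=4.
Step 2. [col 1: O + N ≡ Q (mod 10)] no forcing yet in column 1 (carry-in 0); O=1 is free and consistent — try it ⇒ O=1.
Step 3. [col 1: O + N ≡ Q (mod 10)] in column 1 we have O+N≡Q with carry-in 0; given O=1, N=4 and digits 1,4 already taken and all letters distinct, that pins Q to 5, so Q=5.
Step 4. [col 2: B + N ≡ J (mod 10)] column 2 (B + N ≡ J (mod 10), carry-in 0) doesn't pin B yet; pick B=3 and continue. So B=3.
Step 5. [col 2: B + N ≡ J (mod 10)] column 2: given B=3, N=4, carry-in 0, and digits 1,3,4,5 already taken and all letters distinct, B+N≡J (mod 10) forces J=7. So J=7.
Step 6. [col 3: I + N ≡ K (mod 10)] I=2 is one option consistent with column 3 (I + N ≡ K (mod 10), carry-in 0) — take it, so I=2.
Step 7. [col 3: I + N ≡ K (mod 10)] in column 3 we have I+N≡K with carry-in 0; given I=2, N=4 and digits 1,2,3,4,5,7 already taken and all letters distinct, that pins K to 6 ⇒ K=6.
Step 8. [col 4: Q + W ≡ B (mod 10)] in column 4 we have Q+W≡B with carry-in 0; given Q=5, B=3 and digits 1,2,3,4,5,6,7 already taken and all letters distinct, that pins W to 8, so W=8.
Step 9. [col 5: C + B ≡ B (mod 10)] column 5: given B=3, carry-in 1, and digits 1,2,3,4,5,6,7,8 already taken and all letters distinct, C+B≡B (mod 10) forces C=9, so C=9.

Answer: B=3, C=9, I=2, J=7, K=6, N=4, O=1, Q=5, W=8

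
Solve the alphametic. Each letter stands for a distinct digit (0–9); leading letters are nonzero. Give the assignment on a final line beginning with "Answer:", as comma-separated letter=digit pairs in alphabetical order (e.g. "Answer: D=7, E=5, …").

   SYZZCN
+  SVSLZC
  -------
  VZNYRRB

Step 1. [V] V is the leading digit of a 7-digit sum of two 6-digit numbers; the final carry is exactly 1. So V=1.
Step 2. [col 1: N + C ≡ B (mod 10)] no forcing yet in column 1 (carry-in 0); N=9 is free and consistent — try it. So N=9.
Step 3. [col 1: N + C ≡ B (mod 10)] no forcing yet in column 1 (carry-in 0); B=3 is free and consistent — try it. So B=3.
Step 4. [col 1: N + C ≡ B (mod 10)] column 1 reads N+C+carry(0)=B with N=9, B=3; with digits 1,3,9 already taken and all letters distinct, the only value for C is 4. So C=4.
Step 5. [col 2: C + Z ≡ R (mod 10)] several values work for R in column 2 (C + Z ≡ R (mod 10), carry-in 1); try R=7 ⇒ R=7.
Step 6. [col 2: C + Z ≡ R (mod 10)] column 2 reads C+Z+carry(1)=R with C=4, R=7; with digits 1,3,4,7,9 already taken and all letters distinct, the only value for Z is 2, so Z=2.
Step 7. [col 3: Z + L ≡ R (mod 10)] from column 3 (Z=2, R=7, carry-in 0, digits 1,2,3,4,7,9 already taken and all letters distinct): L must equal 5, so L=5.
Step 8. [col 4: Z + S ≡ Y (mod 10)] no forcing yet in column 4 (carry-in 0); Y=8 is free and consistent — try it. So Y=8.
Step 9. [col 4: Z + S ≡ Y (mod 10)] from column 4 (Z=2, Y=8, carry-in 0, digits 1,2,3,4,5,7,8,9 already taken and all letters distinct): S must equal 6, so S=6.

Answer: B=3, C=4, L=5, N=9, R=7, S=6, V=1, Y=8, Z=2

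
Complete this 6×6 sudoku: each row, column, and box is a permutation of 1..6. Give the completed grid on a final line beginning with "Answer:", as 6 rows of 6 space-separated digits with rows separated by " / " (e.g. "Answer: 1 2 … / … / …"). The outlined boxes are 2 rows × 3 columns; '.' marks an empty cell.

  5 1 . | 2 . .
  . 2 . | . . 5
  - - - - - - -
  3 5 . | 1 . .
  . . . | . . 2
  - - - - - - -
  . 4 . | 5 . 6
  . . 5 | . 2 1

Step 1. [r4c2∈{6}] only 6 remains possible at r4c2 ⇒ r4c2=6.
Step 2. [r2c4∈{3,4,6}] r2c4 is the only open cell in col 4 admitting 6 ⇒ r2c4=6.
Step 3. [r3c6∈{4}] nothing but 4 survives at r3c6, so r3c6=4.
Step 4. [r5c5∈{3}] r5c5 is down to just 3. So r5c5=3.
Step 5. [r2c1∈{4}] r2c1's peers cover all but 4 ⇒ r2c1=4.
Step 6. [r4c1∈{1}] r4c1's peers cover all but 1. So r4c1=1.
Step 7. [r1c6∈{3}] nothing but 3 survives at r1c6. So r1c6=3.
Step 8. [r5c3∈{1,2}] r5c3 is the only open cell in row 5 admitting 1. So r5c3=1.
Step 9. [r3c3∈{2}] only 2 remains possible at r3c3, so r3c3=2.
Step 10. [r6c4∈{4}] nothing but 4 survives at r6c4. So r6c4=4.
Step 11. [r3c5∈{6}] only 6 remains possible at r3c5 ⇒ r3c5=6.
Step 12. [r4c4∈{3}] nothing but 3 survives at r4c4, so r4c4=3.
Step 13. [r2c5∈{1}] r2c5's peers cover all but 1. So r2c5=1.
Step 14. [r6c2∈{3}] only 3 remains possible at r6c2. So r6c2=3.
Step 15. [r4c5∈{5}] r4c5 has the single candidate 5, so r4c5=5.
Step 16. [r5c1∈{2}] r5c1 is down to just 2 ⇒ r5c1=2.
Step 17. [r4c3∈{4}] nothing but 4 survives at r4c3, so r4c3=4.
Step 18. [r6c1∈{6}] r6c1 has the single candidate 6 ⇒ r6c1=6.
Step 19. [r1c5∈{4}] r1c5 is down to just 4, so r1c5=4.
Step 20. [r2c3∈{3}] r2c3 has the single candidate 3, so r2c3=3.
Step 21. [r1c3∈{6}] r1c3 is down to just 6, so r1c3=6.

Answer: 5 1 6 2 4 3 / 4 2 3 6 1 5 / 3 5 2 1 6 4 / 1 6 4 3 5 2 / 2 4 1 5 3 6 / 6 3 5 4 2 1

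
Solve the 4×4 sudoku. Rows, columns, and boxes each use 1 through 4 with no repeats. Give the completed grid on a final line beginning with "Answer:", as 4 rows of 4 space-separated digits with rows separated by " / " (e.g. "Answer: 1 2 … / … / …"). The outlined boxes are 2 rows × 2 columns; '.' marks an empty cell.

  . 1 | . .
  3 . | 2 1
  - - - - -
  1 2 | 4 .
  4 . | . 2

Step 1. [r3c4∈{3}] r3c4's peers cover all but 3. So r3c4=3.
Step 2. [r2c2∈{4}] nothing but 4 survives at r2c2 ⇒ r2c2=4.
Step 3. [r1c4∈{4}] r1c4 has the single candidate 4. So r1c4=4.
Step 4. [r1c1∈{2}] nothing but 2 survives at r1c1 ⇒ r1c1=2.
Step 5. [r4c2∈{3}] r4c2 is down to just 3, so r4c2=3.
Step 6. [r1c3∈{3}] only 3 remains possible at r1c3, so r1c3=3.
Step 7. [r4c3∈{1}] nothing but 1 survives at r4c3. So r4c3=1.

Answer: 2 1 3 4 / 3 4 2 1 / 1 2 4 3 / 4 3 1 2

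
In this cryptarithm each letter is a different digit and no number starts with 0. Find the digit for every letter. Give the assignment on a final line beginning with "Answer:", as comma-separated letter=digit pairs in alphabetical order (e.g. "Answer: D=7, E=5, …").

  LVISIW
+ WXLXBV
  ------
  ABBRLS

Step 1. [col 1: W + V ≡ S (mod 10)] several values work for V in column 1 (W + V ≡ S (mod 10), carry-in 0); try V=9. So V=9.
Step 2. [col 1: W + V ≡ S (mod 10)] no forcing yet in column 1 (carry-in 0); W=3 is free and consistent — try it, so W=3.
Step 3. [col 1: W + V ≡ S (mod 10)] column 1: given W=3, V=9, carry-in 0, and digits 3,9 already taken and all letters distinct, W+V≡S (mod 10) forces S=2. So S=2.
Step 4. [col 2: I + B ≡ L (mod 10)] no forcing yet in column 2 (carry-in 1); B=6 is free and consistent — try it. So B=6.
Step 5. [col 2: I + B ≡ L (mod 10)] column 2 (I + B ≡ L (mod 10), carry-in 1) doesn't pin I yet; pick I=4 and continue ⇒ I=4.
Step 6. [col 2: I + B ≡ L (mod 10)] in column 2 we have I+B≡L with carry-in 1; given I=4, B=6 and digits 2,3,4,6,9 already taken and all letters distinct, that pins L to 1 ⇒ L=1.
Step 7. [col 3: S + X ≡ R (mod 10)] column 3 (S + X ≡ R (mod 10), carry-in 1) doesn't pin R yet; pick R=0 and continue ⇒ R=0.
Step 8. [col 3: S + X ≡ R (mod 10)] column 3: given S=2, R=0, carry-in 1, and digits 0,1,2,3,4,6,9 already taken and all letters distinct, S+X≡R (mod 10) forces X=7 ⇒ X=7.
Step 9. [col 6: L + W ≡ A (mod 10)] column 6 reads L+W+carry(1)=A with L=1, W=3; with digits 0,1,2,3,4,6,7,9 already taken and all letters distinct, the only value for A is 5. So A=5.

Answer: A=5, B=6, I=4, L=1, R=0, S=2, V=9, W=3, X=7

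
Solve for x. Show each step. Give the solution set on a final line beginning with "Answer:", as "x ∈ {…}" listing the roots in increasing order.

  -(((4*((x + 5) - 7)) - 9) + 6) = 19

Step 1. [-(((4*((x + 5) - 7)) - 9) + 6) = 19] LHS negated; negate both sides, so neg: ((4*((x + 5) - 7)) - 9) + 6 = -19.
Step 2. [((4*((x + 5) - 7)) - 9) + 6 = -19] the outer +6 inverts by subtracting 6. So sub: (4*((x + 5) - 7)) - 9 = -25.
Step 3. [(4*((x + 5) - 7)) - 9 = -25] add 9: x sits inside (… - 9), so sub: 4*((x + 5) - 7) = -16.
Step 4. [4*((x + 5) - 7) = -16] 4·(inner) — divide through by 4, so div: (x + 5) - 7 = -4.
Step 5. [(x + 5) - 7 = -4] -7 is outermost — add 7 both sides. So sub: x + 5 = 3.
Step 6. [x + 5 = 3] subtract 5: x sits inside (… + 5) ⇒ sub: x = -2.

Answer: x ∈ {-2}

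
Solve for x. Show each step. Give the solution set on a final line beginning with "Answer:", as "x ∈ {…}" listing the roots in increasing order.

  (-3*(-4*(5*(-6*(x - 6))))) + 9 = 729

Step 1. [(-3*(-4*(5*(-6*(x - 6))))) + 9 = 729] -3 divides every term; factor it out. So factor: (-4*(5*(-6*(x - 6)))) - 3 = -243.
Step 2. [(-4*(5*(-6*(x - 6)))) - 3 = -243] peel the -3: add 3 from each side ⇒ sub: -4*(5*(-6*(x - 6))) = -240.
Step 3. [-4*(5*(-6*(x - 6))) = -240] LHS = -4·(…); ÷-4 both sides. So div: 5*(-6*(x - 6)) = 60.
Step 4. [5*(-6*(x - 6)) = 60] 5·(inner) — divide through by 5 ⇒ div: -6*(x - 6) = 12.
Step 5. [-6*(x - 6) = 12] divide by the outer -6 ⇒ div: x - 6 = -2.
Step 6. [x - 6 = -2] the outer -6 inverts by adding 6, so sub: x = 4.

Answer: x ∈ {4}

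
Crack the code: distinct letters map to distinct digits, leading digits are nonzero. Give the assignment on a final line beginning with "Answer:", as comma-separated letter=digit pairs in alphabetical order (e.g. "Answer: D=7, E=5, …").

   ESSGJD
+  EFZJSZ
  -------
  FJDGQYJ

Step 1. [col 1: D + Z ≡ J (mod 10)] several values work for Z in column 1 (D + Z ≡ J (mod 10), carry-in 0); try Z=9 ⇒ Z=9.
Step 2. [col 1: D + Z ≡ J (mod 10)] D=5 is one option consistent with column 1 (D + Z ≡ J (mod 10), carry-in 0) — take it ⇒ D=5.
Step 3. [col 1: D + Z ≡ J (mod 10)] column 1: given D=5, Z=9, carry-in 0, and digits 5,9 already taken and all letters distinct, D+Z≡J (mod 10) forces J=4, so J=4.
Step 4. [F] adding two 6-digit numbers gives at most 6+1 digits, and here it does — F is that final carry and must be 1, so F=1.
Step 5. [col 2: J + S ≡ Y (mod 10)] column 2 (J + S ≡ Y (mod 10), carry-in 1) doesn't pin Y yet; pick Y=8 and continue ⇒ Y=8.
Step 6. [col 2: J + S ≡ Y (mod 10)] from column 2 (J=4, Y=8, carry-in 1, digits 1,4,5,8,9 already taken and all letters distinct): S must equal 3 ⇒ S=3.
Step 7. [col 3: G + J ≡ Q (mod 10)] no forcing yet in column 3 (carry-in 0); Q=6 is free and consistent — try it ⇒ Q=6.
Step 8. [col 3: G + J ≡ Q (mod 10)] from column 3 (J=4, Q=6, carry-in 0, digits 1,3,4,5,6,8,9 already taken and all letters distinct): G must equal 2. So G=2.
Step 9. [col 6: E + E ≡ J (mod 10)] column 6: given J=4, carry-in 0, and digits 1,2,3,4,5,6,8,9 already taken and all letters distinct, E+E≡J (mod 10) forces E=7 ⇒ E=7.

Answer: D=5, E=7, F=1, G=2, J=4, Q=6, S=3, Y=8, Z=9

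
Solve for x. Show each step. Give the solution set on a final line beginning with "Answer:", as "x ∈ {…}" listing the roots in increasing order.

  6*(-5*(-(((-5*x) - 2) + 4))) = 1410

Step 1. [6*(-5*(-(((-5*x) - 2) + 4))) = 1410] LHS = 6·(…); ÷6 both sides ⇒ div: -5*(-(((-5*x) - 2) + 4)) = 235.
Step 2. [-5*(-(((-5*x) - 2) + 4)) = 235] leading coefficient -5: divide by -5. So div: -(((-5*x) - 2) + 4) = -47.
Step 3. [-(((-5*x) - 2) + 4) = -47] flip signs both sides ⇒ neg: ((-5*x) - 2) + 4 = 47.
Step 4. [((-5*x) - 2) + 4 = 47] 4 comes off first (subtract 4) ⇒ sub: (-5*x) - 2 = 43.
Step 5. [(-5*x) - 2 = 43] the outer -2 inverts by adding 2, so sub: -5*x = 45.
Step 6. [-5*x = 45] leading coefficient -5: divide by -5 ⇒ div: x = -9.

Answer: x ∈ {-9}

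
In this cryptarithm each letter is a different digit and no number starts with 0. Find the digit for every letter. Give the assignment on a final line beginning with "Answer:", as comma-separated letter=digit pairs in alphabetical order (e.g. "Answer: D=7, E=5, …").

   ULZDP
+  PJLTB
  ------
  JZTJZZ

Step 1. [col 1: P + B ≡ Z (mod 10)] column 1 (P + B ≡ Z (mod 10), carry-in 0) doesn't pin Z yet; pick Z=3 and continue ⇒ Z=3.
Step 2. [col 1: P + B ≡ Z (mod 10)] several values work for B in column 1 (P + B ≡ Z (mod 10), carry-in 0); try B=6. So B=6.
Step 3. [col 1: P + B ≡ Z (mod 10)] column 1: given B=6, Z=3, carry-in 0, and digits 3,6 already taken and all letters distinct, P+B≡Z (mod 10) forces P=7, so P=7.
Step 4. [col 2: D + T ≡ Z (mod 10)] T=0 is one option consistent with column 2 (D + T ≡ Z (mod 10), carry-in 1) — take it ⇒ T=0.
Step 5. [col 2: D + T ≡ Z (mod 10)] in column 2 we have D+T≡Z with carry-in 1; given T=0, Z=3 and digits 0,3,6,7 already taken and all letters distinct, that pins D to 2. So D=2.
Step 6. [col 3: Z + L ≡ J (mod 10)] column 3 (Z + L ≡ J (mod 10), carry-in 0) doesn't pin L yet; pick L=8 and continue ⇒ L=8.
Step 7. [col 3: Z + L ≡ J (mod 10)] from column 3 (Z=3, L=8, carry-in 0, digits 0,2,3,6,7,8 already taken and all letters distinct): J must equal 1, so J=1.
Step 8. [col 5: U + P ≡ Z (mod 10)] in column 5 we have U+P≡Z with carry-in 1; given P=7, Z=3 and digits 0,1,2,3,6,7,8 already taken and all letters distinct, that pins U to 5 ⇒ U=5.

Answer: B=6, D=2, J=1, L=8, P=7, T=0, U=5, Z=3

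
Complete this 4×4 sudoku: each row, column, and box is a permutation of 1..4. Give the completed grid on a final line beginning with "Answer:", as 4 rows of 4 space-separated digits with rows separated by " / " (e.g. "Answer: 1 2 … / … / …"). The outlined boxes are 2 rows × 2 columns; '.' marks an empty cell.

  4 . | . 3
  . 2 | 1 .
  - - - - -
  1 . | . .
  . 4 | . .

Step 1. [r4c1∈{2,3}] r4c1 is the only open cell in col 1 admitting 2 ⇒ r4c1=2.
Step 2. [r3c3∈{2,3,4}] 4 has one home in col 3: r3c3. So r3c3=4.
Step 3. [r3c4∈{2}] r3c4 has the single candidate 2, so r3c4=2.
Step 4. [r2c1∈{3}] r2c1 is down to just 3. So r2c1=3.
Step 5. [r4c3∈{3}] r4c3's peers cover all but 3. So r4c3=3.
Step 6. [r2c4∈{4}] r2c4 is down to just 4 ⇒ r2c4=4.
Step 7. [r1c3∈{2}] nothing but 2 survives at r1c3. So r1c3=2.
Step 8. [r3c2∈{3}] r3c2 is down to just 3 ⇒ r3c2=3.
Step 9. [r4c4∈{1}] nothing but 1 survives at r4c4. So r4c4=1.
Step 10. [r1c2∈{1}] only 1 remains possible at r1c2. So r1c2=1.

Answer: 4 1 2 3 / 3 2 1 4 / 1 3 4 2 / 2 4 3 1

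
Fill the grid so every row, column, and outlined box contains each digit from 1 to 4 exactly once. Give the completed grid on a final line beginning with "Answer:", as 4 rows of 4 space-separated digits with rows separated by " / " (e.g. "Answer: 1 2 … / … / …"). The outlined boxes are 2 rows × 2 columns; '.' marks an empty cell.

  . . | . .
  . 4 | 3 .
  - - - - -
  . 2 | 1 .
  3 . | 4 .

Step 1. [r1c3∈{2}] r1c3's peers cover all but 2. So r1c3=2.
Step 2. [r1c1∈{1}] r1c1's peers cover all but 1. So r1c1=1.
Step 3. [r1c4∈{4}] nothing but 4 survives at r1c4. So r1c4=4.
Step 4. [r2c4∈{1}] r2c4 is down to just 1. So r2c4=1.
Step 5. [r1c2∈{3}] only 3 remains possible at r1c2. So r1c2=3.
Step 6. [r4c4∈{2}] r4c4 is down to just 2, so r4c4=2.
Step 7. [r3c1∈{4}] only 4 remains possible at r3c1 ⇒ r3c1=4.
Step 8. [r2c1∈{2}] r2c1 has the single candidate 2, so r2c1=2.
Step 9. [r4c2∈{1}] r4c2's peers cover all but 1 ⇒ r4c2=1.
Step 10. [r3c4∈{3}] nothing but 3 survives at r3c4 ⇒ r3c4=3.

Answer: 1 3 2 4 / 2 4 3 1 / 4 2 1 3 / 3 1 4 2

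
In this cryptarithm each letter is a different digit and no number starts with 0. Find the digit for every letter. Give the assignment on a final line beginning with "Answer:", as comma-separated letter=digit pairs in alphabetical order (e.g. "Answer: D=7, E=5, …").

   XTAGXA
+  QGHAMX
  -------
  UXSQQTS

Step 1. [U] the sum has 7 digits but both addends have 6; that extra leading digit U is the final carry, namely 1, so U=1.
Step 2. [col 1: A + X ≡ S (mod 10)] column 1 (A + X ≡ S (mod 10), carry-in 0) doesn't pin A yet; pick A=2 and continue ⇒ A=2.
Step 3. [col 1: A + X ≡ S (mod 10)] X=8 is one option consistent with column 1 (A + X ≡ S (mod 10), carry-in 0) — take it. So X=8.
Step 4. [col 1: A + X ≡ S (mod 10)] from column 1 (A=2, X=8, carry-in 0, digits 1,2,8 already taken and all letters distinct): S must equal 0, so S=0.
Step 5. [col 2: X + M ≡ T (mod 10)] column 2 (X + M ≡ T (mod 10), carry-in 1) doesn't pin M yet; pick M=5 and continue. So M=5.
Step 6. [col 2: X + M ≡ T (mod 10)] column 2 reads X+M+carry(1)=T with X=8, M=5; with digits 0,1,2,5,8 already taken and all letters distinct, the only value for T is 4. So T=4.
Step 7. [col 3: G + A ≡ Q (mod 10)] no forcing yet in column 3 (carry-in 1); Q=9 is free and consistent — try it ⇒ Q=9.
Step 8. [col 3: G + A ≡ Q (mod 10)] in column 3 we have G+A≡Q with carry-in 1; given A=2, Q=9 and digits 0,1,2,4,5,8,9 already taken and all letters distinct, that pins G to 6. So G=6.
Step 9. [col 4: A + H ≡ Q (mod 10)] column 4: given A=2, Q=9, carry-in 0, and digits 0,1,2,4,5,6,8,9 already taken and all letters distinct, A+H≡Q (mod 10) forces H=7, so H=7.

Answer: A=2, G=6, H=7, M=5, Q=9, S=0, T=4, U=1, X=8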